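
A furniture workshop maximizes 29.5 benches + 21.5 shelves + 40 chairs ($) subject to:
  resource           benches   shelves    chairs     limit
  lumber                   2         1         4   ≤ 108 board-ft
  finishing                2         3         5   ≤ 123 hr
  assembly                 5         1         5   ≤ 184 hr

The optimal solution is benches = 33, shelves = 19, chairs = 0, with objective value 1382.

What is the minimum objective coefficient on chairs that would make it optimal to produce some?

47.5

Check each constraint at x*: lumber 85/108 (slack 23); finishing 123/123 (tight); assembly 184/184 (tight).
Slack constraints have shadow price 0 (complementary slackness).
From A_Bᵀ y = c: 2·y_finishing + 5·y_assembly = 29.5; 3·y_finishing + 1·y_assembly = 21.5.
This yields shadow prices y_finishing = 6, y_assembly = 3.5.
chairs enters the basis when its profit ≥ yᵀa₃ = 6·5 + 3.5·5 = 47.5.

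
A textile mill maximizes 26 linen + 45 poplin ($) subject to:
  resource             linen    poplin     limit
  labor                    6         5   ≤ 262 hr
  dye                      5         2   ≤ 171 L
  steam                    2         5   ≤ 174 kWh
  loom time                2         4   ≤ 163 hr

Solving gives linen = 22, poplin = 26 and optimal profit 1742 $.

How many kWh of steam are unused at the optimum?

steam used = 2·22 + 5·26 = 174; slack = 174 − 174 = 0.

0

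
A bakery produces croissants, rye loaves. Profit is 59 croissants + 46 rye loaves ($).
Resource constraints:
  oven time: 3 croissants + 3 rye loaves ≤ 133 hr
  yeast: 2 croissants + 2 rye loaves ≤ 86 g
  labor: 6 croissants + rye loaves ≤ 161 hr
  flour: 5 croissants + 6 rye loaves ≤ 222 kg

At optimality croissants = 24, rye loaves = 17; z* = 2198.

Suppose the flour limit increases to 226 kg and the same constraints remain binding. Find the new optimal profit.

Binding: labor and flour. Non-binding: oven time (10 unused), yeast (4 unused).
Since oven time, yeast are not tight, their duals are 0.
The binding rows give the dual system: 6·y_labor + 5·y_flour = 59 and 1·y_labor + 6·y_flour = 46.
Solving: y_labor = 4, y_flour = 7.
Δz = y_flour·Δb = 7 × (4) = 28, so new z* = 2198 + 28 = 2226.

2226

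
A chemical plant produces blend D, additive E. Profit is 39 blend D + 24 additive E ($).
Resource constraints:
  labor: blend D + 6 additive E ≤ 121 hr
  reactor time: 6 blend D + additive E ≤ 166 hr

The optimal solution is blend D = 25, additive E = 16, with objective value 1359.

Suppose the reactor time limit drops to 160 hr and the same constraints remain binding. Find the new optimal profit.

1323

Both labor and reactor time are binding at x*.
From A_Bᵀ y = c: 1·y_labor + 6·y_reactor time = 39; 6·y_labor + 1·y_reactor time = 24.
Solving: y_labor = 3, y_reactor time = 6.
Δz = y_reactor time·Δb = 6 × (-6) = -36, so new z* = 1359 − 36 = 1323.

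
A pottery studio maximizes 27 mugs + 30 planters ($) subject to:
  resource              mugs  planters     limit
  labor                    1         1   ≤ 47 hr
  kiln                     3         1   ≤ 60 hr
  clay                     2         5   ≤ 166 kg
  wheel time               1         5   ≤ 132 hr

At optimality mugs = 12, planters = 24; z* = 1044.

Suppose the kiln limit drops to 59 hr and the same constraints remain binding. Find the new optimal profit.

At the optimum: labor uses 36 of 47 (slack = 11); kiln uses 60 of 60 (binding); clay uses 144 of 166 (slack = 22); wheel time uses 132 of 132 (binding).
Since labor, clay are not tight, their duals are 0.
The binding rows give the dual system: 3·y_kiln + 1·y_wheel time = 27 and 1·y_kiln + 5·y_wheel time = 30.
→ y_kiln = 7.5 and y_wheel time = 4.5.
Δz = y_kiln·Δb = 7.5 × (-1) = -7.5, so new z* = 1044 − 7.5 = 1036.5.

1036.5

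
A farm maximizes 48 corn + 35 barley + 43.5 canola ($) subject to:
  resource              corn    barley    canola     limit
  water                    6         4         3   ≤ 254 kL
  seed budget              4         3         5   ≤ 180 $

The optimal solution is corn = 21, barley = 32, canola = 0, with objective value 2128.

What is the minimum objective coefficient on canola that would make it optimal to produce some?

At the optimum: water uses 254 of 254 (binding); seed budget uses 180 of 180 (binding).
From A_Bᵀ y = c: 6·y_water + 4·y_seed budget = 48; 4·y_water + 3·y_seed budget = 35.
Solving: y_water = 2, y_seed budget = 9.
canola enters the basis when its profit ≥ yᵀa₃ = 2·3 + 9·5 = 51.

51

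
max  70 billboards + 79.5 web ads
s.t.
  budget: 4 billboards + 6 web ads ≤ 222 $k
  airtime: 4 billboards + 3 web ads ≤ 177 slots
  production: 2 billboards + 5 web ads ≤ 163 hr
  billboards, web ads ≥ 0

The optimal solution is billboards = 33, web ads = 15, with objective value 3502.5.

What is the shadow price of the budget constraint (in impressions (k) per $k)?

9

At the optimum: budget uses 222 of 222 (binding); airtime uses 177 of 177 (binding); production uses 141 of 163 (slack = 22).
By complementary slackness, y = 0 for the non-binding constraint.
From A_Bᵀ y = c: 4·y_budget + 4·y_airtime = 70; 6·y_budget + 3·y_airtime = 79.5.
This yields shadow prices y_budget = 9, y_airtime = 8.5.
Shadow price of budget = 9.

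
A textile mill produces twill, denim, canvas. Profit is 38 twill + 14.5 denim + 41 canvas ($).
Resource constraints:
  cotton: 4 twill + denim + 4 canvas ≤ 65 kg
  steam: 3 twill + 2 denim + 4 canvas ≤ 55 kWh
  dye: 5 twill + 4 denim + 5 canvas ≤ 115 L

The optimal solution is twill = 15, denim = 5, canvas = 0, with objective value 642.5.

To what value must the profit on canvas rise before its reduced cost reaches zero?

42

At the optimum: cotton uses 65 of 65 (binding); steam uses 55 of 55 (binding); dye uses 95 of 115 (slack = 20).
Since dye is not tight, its dual is 0.
Dual feasibility on the basic columns requires 4·y_cotton + 3·y_steam = 38, 1·y_cotton + 2·y_steam = 14.5.
→ y_cotton = 6.5 and y_steam = 4.
canvas enters the basis when its profit ≥ yᵀa₃ = 6.5·4 + 4·4 = 42.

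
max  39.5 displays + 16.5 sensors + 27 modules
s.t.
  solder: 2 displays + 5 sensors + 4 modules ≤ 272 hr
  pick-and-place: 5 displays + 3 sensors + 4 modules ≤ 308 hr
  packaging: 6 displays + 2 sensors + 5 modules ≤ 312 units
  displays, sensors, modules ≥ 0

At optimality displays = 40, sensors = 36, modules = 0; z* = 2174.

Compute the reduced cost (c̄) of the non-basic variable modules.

Check each constraint at x*: solder 260/272 (slack 12); pick-and-place 308/308 (tight); packaging 312/312 (tight).
Since solder is not tight, its dual is 0.
From A_Bᵀ y = c: 5·y_pick-and-place + 6·y_packaging = 39.5; 3·y_pick-and-place + 2·y_packaging = 16.5.
Solving: y_pick-and-place = 2.5, y_packaging = 4.5.
Reduced cost of modules: c₃ − yᵀa₃ = 27 − (2.5·4 + 4.5·5) = 27 − 32.5 = -5.5.

-5.5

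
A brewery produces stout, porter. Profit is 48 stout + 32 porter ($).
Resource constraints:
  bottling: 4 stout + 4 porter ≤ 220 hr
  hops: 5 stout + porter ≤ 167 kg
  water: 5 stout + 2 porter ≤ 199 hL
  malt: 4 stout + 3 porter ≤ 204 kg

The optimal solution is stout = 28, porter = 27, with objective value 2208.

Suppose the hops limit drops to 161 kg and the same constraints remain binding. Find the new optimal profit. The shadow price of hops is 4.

2184

Δb = -6, so new z* = 2208 + (4)·(-6) = 2208 − 24 = 2184.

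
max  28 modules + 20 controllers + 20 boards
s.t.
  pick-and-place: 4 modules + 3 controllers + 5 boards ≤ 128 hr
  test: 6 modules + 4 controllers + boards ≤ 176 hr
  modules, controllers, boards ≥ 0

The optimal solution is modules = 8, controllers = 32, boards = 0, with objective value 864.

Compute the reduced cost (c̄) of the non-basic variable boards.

Check each constraint at x*: pick-and-place 128/128 (tight); test 176/176 (tight).
The binding rows give the dual system: 4·y_pick-and-place + 6·y_test = 28 and 3·y_pick-and-place + 4·y_test = 20.
This yields shadow prices y_pick-and-place = 4, y_test = 2.
Reduced cost of boards: c₃ − yᵀa₃ = 20 − (4·5 + 2·1) = 20 − 22 = -2.

-2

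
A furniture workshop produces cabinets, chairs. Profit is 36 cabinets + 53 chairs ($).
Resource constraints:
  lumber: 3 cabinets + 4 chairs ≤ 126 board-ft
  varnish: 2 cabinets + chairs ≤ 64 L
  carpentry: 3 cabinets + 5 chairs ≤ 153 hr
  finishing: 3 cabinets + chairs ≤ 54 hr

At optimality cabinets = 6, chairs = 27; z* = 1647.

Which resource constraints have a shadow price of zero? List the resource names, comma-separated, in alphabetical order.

lumber: 126/126 (binding)
varnish: 39/64 (slack 25)
carpentry: 153/153 (binding)
finishing: 45/54 (slack 9)
By complementary slackness, a constraint with positive slack has shadow price 0 → finishing, varnish.

finishing, varnish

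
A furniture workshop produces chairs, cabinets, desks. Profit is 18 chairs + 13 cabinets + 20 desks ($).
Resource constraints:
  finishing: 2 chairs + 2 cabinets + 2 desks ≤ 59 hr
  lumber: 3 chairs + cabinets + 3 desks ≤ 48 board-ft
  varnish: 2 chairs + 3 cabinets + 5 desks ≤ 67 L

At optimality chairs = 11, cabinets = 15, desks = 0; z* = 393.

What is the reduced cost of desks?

Binding: lumber and varnish. Non-binding: finishing (7 unused).
Slack constraints have shadow price 0 (complementary slackness).
Dual feasibility on the basic columns requires 3·y_lumber + 2·y_varnish = 18, 1·y_lumber + 3·y_varnish = 13.
This yields shadow prices y_lumber = 4, y_varnish = 3.
Reduced cost of desks: c₃ − yᵀa₃ = 20 − (4·3 + 3·5) = 20 − 27 = -7.

-7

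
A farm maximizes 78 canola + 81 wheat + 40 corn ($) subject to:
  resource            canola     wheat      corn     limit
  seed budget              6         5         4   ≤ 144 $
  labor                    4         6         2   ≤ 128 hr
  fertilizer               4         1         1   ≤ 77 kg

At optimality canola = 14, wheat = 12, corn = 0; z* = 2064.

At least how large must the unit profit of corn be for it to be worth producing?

At the optimum: seed budget uses 144 of 144 (binding); labor uses 128 of 128 (binding); fertilizer uses 68 of 77 (slack = 9).
By complementary slackness, y = 0 for the non-binding constraint.
Dual feasibility on the basic columns requires 6·y_seed budget + 4·y_labor = 78, 5·y_seed budget + 6·y_labor = 81.
Solving: y_seed budget = 9, y_labor = 6.
corn enters the basis when its profit ≥ yᵀa₃ = 9·4 + 6·2 = 48.

48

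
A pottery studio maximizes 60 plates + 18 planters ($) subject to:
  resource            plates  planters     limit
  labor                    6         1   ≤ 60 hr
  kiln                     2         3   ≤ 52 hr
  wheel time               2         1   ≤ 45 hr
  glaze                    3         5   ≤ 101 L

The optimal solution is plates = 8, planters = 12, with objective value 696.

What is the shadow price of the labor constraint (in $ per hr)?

Binding: labor and kiln. Non-binding: wheel time (17 unused), glaze (17 unused).
Slack constraints have shadow price 0 (complementary slackness).
The binding rows give the dual system: 6·y_labor + 2·y_kiln = 60 and 1·y_labor + 3·y_kiln = 18.
This yields shadow prices y_labor = 9, y_kiln = 3.
Shadow price of labor = 9.

9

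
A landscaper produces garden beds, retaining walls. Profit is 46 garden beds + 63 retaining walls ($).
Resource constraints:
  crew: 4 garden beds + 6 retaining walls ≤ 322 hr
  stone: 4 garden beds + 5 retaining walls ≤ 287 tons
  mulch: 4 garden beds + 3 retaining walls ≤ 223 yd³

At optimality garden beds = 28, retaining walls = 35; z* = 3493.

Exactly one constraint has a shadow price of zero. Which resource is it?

mulch

crew: 322/322 (binding)
stone: 287/287 (binding)
mulch: 217/223 (slack 6)
By complementary slackness, a constraint with positive slack has shadow price 0 → mulch.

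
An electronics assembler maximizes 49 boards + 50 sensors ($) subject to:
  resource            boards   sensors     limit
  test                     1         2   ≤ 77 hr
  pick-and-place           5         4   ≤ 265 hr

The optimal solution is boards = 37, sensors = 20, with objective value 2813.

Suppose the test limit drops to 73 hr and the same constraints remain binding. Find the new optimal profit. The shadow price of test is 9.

Δb = -4, so new z* = 2813 + (9)·(-4) = 2813 − 36 = 2777.

2777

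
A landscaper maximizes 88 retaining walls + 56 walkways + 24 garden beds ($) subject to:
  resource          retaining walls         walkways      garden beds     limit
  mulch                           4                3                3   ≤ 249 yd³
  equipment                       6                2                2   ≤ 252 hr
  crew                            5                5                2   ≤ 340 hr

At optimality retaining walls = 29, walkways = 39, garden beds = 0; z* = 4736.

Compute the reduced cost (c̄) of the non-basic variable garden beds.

-8

At the optimum: mulch uses 233 of 249 (slack = 16); equipment uses 252 of 252 (binding); crew uses 340 of 340 (binding).
Since mulch is not tight, its dual is 0.
Dual feasibility on the basic columns requires 6·y_equipment + 5·y_crew = 88, 2·y_equipment + 5·y_crew = 56.
Solving: y_equipment = 8, y_crew = 8.
Reduced cost of garden beds: c₃ − yᵀa₃ = 24 − (8·2 + 8·2) = 24 − 32 = -8.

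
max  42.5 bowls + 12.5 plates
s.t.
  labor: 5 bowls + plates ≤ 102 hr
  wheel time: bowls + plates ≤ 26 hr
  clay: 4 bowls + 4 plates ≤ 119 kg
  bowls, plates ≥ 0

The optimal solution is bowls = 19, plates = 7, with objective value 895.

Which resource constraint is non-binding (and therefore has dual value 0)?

labor: 102/102 (binding)
wheel time: 26/26 (binding)
clay: 104/119 (slack 15)
By complementary slackness, a constraint with positive slack has shadow price 0 → clay.

clay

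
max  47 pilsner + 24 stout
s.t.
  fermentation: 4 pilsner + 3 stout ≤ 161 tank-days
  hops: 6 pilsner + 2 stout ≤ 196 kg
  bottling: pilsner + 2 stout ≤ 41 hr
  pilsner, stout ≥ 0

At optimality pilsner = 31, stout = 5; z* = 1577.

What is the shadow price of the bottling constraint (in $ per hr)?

At the optimum: fermentation uses 139 of 161 (slack = 22); hops uses 196 of 196 (binding); bottling uses 41 of 41 (binding).
By complementary slackness, y = 0 for the non-binding constraint.
From A_Bᵀ y = c: 6·y_hops + 1·y_bottling = 47; 2·y_hops + 2·y_bottling = 24.
This yields shadow prices y_hops = 7, y_bottling = 5.
Shadow price of bottling = 5.

5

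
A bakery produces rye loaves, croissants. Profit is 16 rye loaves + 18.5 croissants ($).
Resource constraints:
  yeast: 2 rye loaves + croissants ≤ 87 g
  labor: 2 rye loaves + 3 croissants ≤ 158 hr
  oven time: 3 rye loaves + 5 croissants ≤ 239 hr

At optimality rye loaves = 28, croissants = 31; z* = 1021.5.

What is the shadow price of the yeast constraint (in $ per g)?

3.5

At the optimum: yeast uses 87 of 87 (binding); labor uses 149 of 158 (slack = 9); oven time uses 239 of 239 (binding).
By complementary slackness, y = 0 for the non-binding constraint.
From A_Bᵀ y = c: 2·y_yeast + 3·y_oven time = 16; 1·y_yeast + 5·y_oven time = 18.5.
This yields shadow prices y_yeast = 3.5, y_oven time = 3.
Shadow price of yeast = 3.5.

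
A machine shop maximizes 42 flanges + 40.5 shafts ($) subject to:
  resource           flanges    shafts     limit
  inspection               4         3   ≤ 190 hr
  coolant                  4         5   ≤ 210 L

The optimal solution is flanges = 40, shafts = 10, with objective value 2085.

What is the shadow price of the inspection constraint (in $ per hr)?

6

Check each constraint at x*: inspection 190/190 (tight); coolant 210/210 (tight).
Dual feasibility on the basic columns requires 4·y_inspection + 4·y_coolant = 42, 3·y_inspection + 5·y_coolant = 40.5.
Solving: y_inspection = 6, y_coolant = 4.5.
Shadow price of inspection = 6.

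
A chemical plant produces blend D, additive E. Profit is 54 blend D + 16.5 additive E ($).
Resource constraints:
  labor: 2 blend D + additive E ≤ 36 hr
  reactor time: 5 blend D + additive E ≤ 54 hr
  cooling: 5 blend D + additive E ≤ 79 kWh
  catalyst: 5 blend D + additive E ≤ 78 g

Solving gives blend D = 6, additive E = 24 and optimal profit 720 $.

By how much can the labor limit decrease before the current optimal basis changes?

Binding constraints: labor, reactor time. The basis is B = [[2,1],[5,1]] with det -3.
Per unit decrease in labor, x* moves by d = (0.3333, -1.6667).
The basis stays optimal until additive E reaches 0; allowable decrease = 14.4 hr.

14.4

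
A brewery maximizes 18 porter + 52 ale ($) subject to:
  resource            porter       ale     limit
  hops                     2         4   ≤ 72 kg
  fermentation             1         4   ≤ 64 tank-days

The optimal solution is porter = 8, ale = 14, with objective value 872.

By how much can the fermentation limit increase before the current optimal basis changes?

Binding constraints: hops, fermentation. The basis is B = [[2,4],[1,4]] with det 4.
Per unit increase in fermentation, x* moves by d = (-1, 0.5).
The basis stays optimal until porter reaches 0; allowable increase = 8 tank-days.

8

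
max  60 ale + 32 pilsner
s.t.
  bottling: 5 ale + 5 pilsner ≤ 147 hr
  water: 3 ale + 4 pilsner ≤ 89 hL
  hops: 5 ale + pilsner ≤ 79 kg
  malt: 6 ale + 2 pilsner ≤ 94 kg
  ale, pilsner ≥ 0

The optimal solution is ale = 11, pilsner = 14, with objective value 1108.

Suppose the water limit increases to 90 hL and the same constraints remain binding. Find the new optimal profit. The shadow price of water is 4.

1112

Δb = 1, so new z* = 1108 + (4)·(1) = 1108 + 4 = 1112.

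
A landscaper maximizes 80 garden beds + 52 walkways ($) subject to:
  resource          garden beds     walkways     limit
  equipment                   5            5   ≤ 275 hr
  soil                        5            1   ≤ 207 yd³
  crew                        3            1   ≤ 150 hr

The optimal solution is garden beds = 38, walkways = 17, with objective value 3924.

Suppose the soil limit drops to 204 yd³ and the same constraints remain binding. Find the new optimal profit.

3903

Binding: equipment and soil. Non-binding: crew (19 unused).
Slack constraints have shadow price 0 (complementary slackness).
From A_Bᵀ y = c: 5·y_equipment + 5·y_soil = 80; 5·y_equipment + 1·y_soil = 52.
→ y_equipment = 9 and y_soil = 7.
Δz = y_soil·Δb = 7 × (-3) = -21, so new z* = 3924 − 21 = 3903.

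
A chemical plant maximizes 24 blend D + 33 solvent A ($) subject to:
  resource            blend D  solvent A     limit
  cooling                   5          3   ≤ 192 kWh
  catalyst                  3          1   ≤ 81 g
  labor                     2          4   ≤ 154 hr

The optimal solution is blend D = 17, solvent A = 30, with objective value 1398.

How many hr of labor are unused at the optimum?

0

labor used = 2·17 + 4·30 = 154; slack = 154 − 154 = 0.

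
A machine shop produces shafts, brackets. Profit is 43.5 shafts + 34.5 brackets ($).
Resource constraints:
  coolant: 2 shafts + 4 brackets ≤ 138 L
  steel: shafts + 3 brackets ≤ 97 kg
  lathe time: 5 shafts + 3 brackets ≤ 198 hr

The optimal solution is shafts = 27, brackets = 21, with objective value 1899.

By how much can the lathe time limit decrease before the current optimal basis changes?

Binding constraints: coolant, lathe time. The basis is B = [[2,4],[5,3]] with det -14.
Per unit decrease in lathe time, x* moves by d = (-0.2857, 0.1429).
The basis stays optimal until steel becomes binding; allowable decrease = 49 hr.

49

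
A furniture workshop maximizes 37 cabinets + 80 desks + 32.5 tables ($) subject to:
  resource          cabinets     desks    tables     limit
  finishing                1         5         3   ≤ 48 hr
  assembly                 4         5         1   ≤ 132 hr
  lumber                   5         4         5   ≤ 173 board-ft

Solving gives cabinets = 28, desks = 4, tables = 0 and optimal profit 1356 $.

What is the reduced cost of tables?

-1.5

At the optimum: finishing uses 48 of 48 (binding); assembly uses 132 of 132 (binding); lumber uses 156 of 173 (slack = 17).
Slack constraints have shadow price 0 (complementary slackness).
The binding rows give the dual system: 1·y_finishing + 4·y_assembly = 37 and 5·y_finishing + 5·y_assembly = 80.
This yields shadow prices y_finishing = 9, y_assembly = 7.
Reduced cost of tables: c₃ − yᵀa₃ = 32.5 − (9·3 + 7·1) = 32.5 − 34 = -1.5.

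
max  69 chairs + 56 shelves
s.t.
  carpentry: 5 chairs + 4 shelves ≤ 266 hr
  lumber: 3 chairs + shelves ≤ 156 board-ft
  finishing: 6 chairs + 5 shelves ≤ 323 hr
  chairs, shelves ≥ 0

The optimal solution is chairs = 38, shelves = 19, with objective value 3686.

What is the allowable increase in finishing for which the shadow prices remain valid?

9.5

Binding constraints: carpentry, finishing. The basis is B = [[5,4],[6,5]] with det 1.
Per unit increase in finishing, x* moves by d = (-4, 5).
The basis stays optimal until chairs reaches 0; allowable increase = 9.5 hr.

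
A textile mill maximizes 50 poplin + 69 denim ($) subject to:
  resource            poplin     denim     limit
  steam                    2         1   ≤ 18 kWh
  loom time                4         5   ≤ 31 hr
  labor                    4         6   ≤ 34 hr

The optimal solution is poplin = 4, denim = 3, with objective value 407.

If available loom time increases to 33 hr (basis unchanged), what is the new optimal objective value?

419

Check each constraint at x*: steam 11/18 (slack 7); loom time 31/31 (tight); labor 34/34 (tight).
By complementary slackness, y = 0 for the non-binding constraint.
Dual feasibility on the basic columns requires 4·y_loom time + 4·y_labor = 50, 5·y_loom time + 6·y_labor = 69.
Solving: y_loom time = 6, y_labor = 6.5.
Δz = y_loom time·Δb = 6 × (2) = 12, so new z* = 407 + 12 = 419.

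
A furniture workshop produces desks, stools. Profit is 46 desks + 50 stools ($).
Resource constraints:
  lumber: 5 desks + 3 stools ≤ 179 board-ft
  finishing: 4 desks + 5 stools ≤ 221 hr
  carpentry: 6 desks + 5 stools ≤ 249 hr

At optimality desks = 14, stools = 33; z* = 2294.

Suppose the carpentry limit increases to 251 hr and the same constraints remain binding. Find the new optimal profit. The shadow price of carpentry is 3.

2300

Δb = 2, so new z* = 2294 + (3)·(2) = 2294 + 6 = 2300.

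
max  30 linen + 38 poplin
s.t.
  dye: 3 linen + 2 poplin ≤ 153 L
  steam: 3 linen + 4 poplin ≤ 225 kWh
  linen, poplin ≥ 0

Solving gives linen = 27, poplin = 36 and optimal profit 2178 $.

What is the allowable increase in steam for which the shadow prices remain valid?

81

Binding constraints: dye, steam. The basis is B = [[3,2],[3,4]] with det 6.
Per unit increase in steam, x* moves by d = (-0.3333, 0.5).
The basis stays optimal until linen reaches 0; allowable increase = 81 kWh.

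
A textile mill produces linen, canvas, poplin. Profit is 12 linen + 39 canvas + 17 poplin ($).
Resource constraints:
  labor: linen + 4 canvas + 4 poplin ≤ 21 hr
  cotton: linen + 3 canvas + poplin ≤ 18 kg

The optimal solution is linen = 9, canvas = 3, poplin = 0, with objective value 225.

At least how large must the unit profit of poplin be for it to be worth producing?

Both labor and cotton are binding at x*.
From A_Bᵀ y = c: 1·y_labor + 1·y_cotton = 12; 4·y_labor + 3·y_cotton = 39.
This yields shadow prices y_labor = 3, y_cotton = 9.
poplin enters the basis when its profit ≥ yᵀa₃ = 3·4 + 9·1 = 21.

21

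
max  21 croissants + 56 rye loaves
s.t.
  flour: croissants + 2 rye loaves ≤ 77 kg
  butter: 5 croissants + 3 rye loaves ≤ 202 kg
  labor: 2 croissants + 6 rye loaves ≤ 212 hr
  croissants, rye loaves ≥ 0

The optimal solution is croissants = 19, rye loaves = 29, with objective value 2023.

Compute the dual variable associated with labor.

At the optimum: flour uses 77 of 77 (binding); butter uses 182 of 202 (slack = 20); labor uses 212 of 212 (binding).
By complementary slackness, y = 0 for the non-binding constraint.
From A_Bᵀ y = c: 1·y_flour + 2·y_labor = 21; 2·y_flour + 6·y_labor = 56.
This yields shadow prices y_flour = 7, y_labor = 7.
Shadow price of labor = 7.

7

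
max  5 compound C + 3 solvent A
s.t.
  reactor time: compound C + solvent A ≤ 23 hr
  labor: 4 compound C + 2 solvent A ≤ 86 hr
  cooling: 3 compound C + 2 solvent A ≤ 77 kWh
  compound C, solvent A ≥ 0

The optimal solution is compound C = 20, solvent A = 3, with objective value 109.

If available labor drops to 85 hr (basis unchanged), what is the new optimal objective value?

108

Binding: reactor time and labor. Non-binding: cooling (11 unused).
Slack constraints have shadow price 0 (complementary slackness).
From A_Bᵀ y = c: 1·y_reactor time + 4·y_labor = 5; 1·y_reactor time + 2·y_labor = 3.
Solving: y_reactor time = 1, y_labor = 1.
Δz = y_labor·Δb = 1 × (-1) = -1, so new z* = 109 − 1 = 108.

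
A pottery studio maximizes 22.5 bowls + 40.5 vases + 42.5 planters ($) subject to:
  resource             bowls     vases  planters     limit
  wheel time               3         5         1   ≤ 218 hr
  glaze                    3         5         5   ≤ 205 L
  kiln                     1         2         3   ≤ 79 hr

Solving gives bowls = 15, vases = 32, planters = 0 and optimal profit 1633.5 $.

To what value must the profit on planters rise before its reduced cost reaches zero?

49.5

At the optimum: wheel time uses 205 of 218 (slack = 13); glaze uses 205 of 205 (binding); kiln uses 79 of 79 (binding).
Slack constraints have shadow price 0 (complementary slackness).
The binding rows give the dual system: 3·y_glaze + 1·y_kiln = 22.5 and 5·y_glaze + 2·y_kiln = 40.5.
Solving: y_glaze = 4.5, y_kiln = 9.
planters enters the basis when its profit ≥ yᵀa₃ = 4.5·5 + 9·3 = 49.5.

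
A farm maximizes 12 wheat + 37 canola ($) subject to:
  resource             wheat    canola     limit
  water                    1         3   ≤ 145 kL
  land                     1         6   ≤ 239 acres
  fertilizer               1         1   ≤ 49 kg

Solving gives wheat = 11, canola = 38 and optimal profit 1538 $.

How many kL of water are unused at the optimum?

water used = 1·11 + 3·38 = 125; slack = 145 − 125 = 20.

20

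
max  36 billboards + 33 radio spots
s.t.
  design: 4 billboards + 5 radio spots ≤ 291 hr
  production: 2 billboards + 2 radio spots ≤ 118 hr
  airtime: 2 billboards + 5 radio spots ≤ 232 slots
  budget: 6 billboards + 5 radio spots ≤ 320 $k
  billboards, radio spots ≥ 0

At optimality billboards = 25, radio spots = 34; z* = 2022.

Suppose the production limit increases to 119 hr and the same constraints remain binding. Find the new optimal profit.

2031

Binding: production and budget. Non-binding: design (21 unused), airtime (12 unused).
Since design, airtime are not tight, their duals are 0.
Dual feasibility on the basic columns requires 2·y_production + 6·y_budget = 36, 2·y_production + 5·y_budget = 33.
This yields shadow prices y_production = 9, y_budget = 3.
Δz = y_production·Δb = 9 × (1) = 9, so new z* = 2022 + 9 = 2031.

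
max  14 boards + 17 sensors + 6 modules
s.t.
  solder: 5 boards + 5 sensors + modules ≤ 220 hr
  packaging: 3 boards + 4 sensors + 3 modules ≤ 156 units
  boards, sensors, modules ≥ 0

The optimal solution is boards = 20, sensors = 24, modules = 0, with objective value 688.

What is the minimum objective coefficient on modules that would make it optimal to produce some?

10

At the optimum: solder uses 220 of 220 (binding); packaging uses 156 of 156 (binding).
Dual feasibility on the basic columns requires 5·y_solder + 3·y_packaging = 14, 5·y_solder + 4·y_packaging = 17.
This yields shadow prices y_solder = 1, y_packaging = 3.
modules enters the basis when its profit ≥ yᵀa₃ = 1·1 + 3·3 = 10.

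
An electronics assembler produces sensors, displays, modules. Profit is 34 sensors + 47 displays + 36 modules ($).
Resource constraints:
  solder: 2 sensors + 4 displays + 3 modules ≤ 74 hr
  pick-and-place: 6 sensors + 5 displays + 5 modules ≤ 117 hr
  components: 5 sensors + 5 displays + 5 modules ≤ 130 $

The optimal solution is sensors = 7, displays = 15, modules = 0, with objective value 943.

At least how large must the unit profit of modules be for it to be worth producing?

39

At the optimum: solder uses 74 of 74 (binding); pick-and-place uses 117 of 117 (binding); components uses 110 of 130 (slack = 20).
Slack constraints have shadow price 0 (complementary slackness).
From A_Bᵀ y = c: 2·y_solder + 6·y_pick-and-place = 34; 4·y_solder + 5·y_pick-and-place = 47.
This yields shadow prices y_solder = 8, y_pick-and-place = 3.
modules enters the basis when its profit ≥ yᵀa₃ = 8·3 + 3·5 = 39.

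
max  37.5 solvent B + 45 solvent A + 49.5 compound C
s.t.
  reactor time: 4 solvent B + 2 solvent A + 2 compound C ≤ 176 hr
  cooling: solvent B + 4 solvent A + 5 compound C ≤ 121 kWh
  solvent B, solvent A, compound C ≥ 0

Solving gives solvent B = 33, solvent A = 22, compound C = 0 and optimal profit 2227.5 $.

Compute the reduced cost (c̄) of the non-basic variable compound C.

At the optimum: reactor time uses 176 of 176 (binding); cooling uses 121 of 121 (binding).
From A_Bᵀ y = c: 4·y_reactor time + 1·y_cooling = 37.5; 2·y_reactor time + 4·y_cooling = 45.
This yields shadow prices y_reactor time = 7.5, y_cooling = 7.5.
Reduced cost of compound C: c₃ − yᵀa₃ = 49.5 − (7.5·2 + 7.5·5) = 49.5 − 52.5 = -3.

-3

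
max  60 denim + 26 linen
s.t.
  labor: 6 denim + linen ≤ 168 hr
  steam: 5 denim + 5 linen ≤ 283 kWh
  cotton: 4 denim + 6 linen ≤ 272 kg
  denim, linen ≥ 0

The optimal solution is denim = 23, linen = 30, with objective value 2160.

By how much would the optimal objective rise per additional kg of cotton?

3

At the optimum: labor uses 168 of 168 (binding); steam uses 265 of 283 (slack = 18); cotton uses 272 of 272 (binding).
Slack constraints have shadow price 0 (complementary slackness).
Dual feasibility on the basic columns requires 6·y_labor + 4·y_cotton = 60, 1·y_labor + 6·y_cotton = 26.
Solving: y_labor = 8, y_cotton = 3.
Shadow price of cotton = 3.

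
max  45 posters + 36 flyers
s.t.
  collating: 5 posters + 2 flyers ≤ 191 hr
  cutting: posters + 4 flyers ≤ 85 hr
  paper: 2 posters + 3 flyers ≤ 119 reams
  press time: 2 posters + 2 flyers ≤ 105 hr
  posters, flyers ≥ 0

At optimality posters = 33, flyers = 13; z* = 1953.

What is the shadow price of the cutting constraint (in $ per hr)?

At the optimum: collating uses 191 of 191 (binding); cutting uses 85 of 85 (binding); paper uses 105 of 119 (slack = 14); press time uses 92 of 105 (slack = 13).
Slack constraints have shadow price 0 (complementary slackness).
The binding rows give the dual system: 5·y_collating + 1·y_cutting = 45 and 2·y_collating + 4·y_cutting = 36.
Solving: y_collating = 8, y_cutting = 5.
Shadow price of cutting = 5.

5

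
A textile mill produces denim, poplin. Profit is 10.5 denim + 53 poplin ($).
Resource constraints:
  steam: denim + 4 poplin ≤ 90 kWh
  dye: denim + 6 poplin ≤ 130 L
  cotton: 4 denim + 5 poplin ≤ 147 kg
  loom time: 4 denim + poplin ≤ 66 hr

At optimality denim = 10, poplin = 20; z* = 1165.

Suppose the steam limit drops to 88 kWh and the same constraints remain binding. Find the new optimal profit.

1155

At the optimum: steam uses 90 of 90 (binding); dye uses 130 of 130 (binding); cotton uses 140 of 147 (slack = 7); loom time uses 60 of 66 (slack = 6).
Since cotton, loom time are not tight, their duals are 0.
Dual feasibility on the basic columns requires 1·y_steam + 1·y_dye = 10.5, 4·y_steam + 6·y_dye = 53.
Solving: y_steam = 5, y_dye = 5.5.
Δz = y_steam·Δb = 5 × (-2) = -10, so new z* = 1165 − 10 = 1155.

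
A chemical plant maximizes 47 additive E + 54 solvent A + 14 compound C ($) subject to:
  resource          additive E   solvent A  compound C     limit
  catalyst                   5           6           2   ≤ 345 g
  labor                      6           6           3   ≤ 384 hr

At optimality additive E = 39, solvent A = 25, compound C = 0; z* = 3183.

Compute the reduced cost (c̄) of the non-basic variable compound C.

-6

At the optimum: catalyst uses 345 of 345 (binding); labor uses 384 of 384 (binding).
The binding rows give the dual system: 5·y_catalyst + 6·y_labor = 47 and 6·y_catalyst + 6·y_labor = 54.
This yields shadow prices y_catalyst = 7, y_labor = 2.
Reduced cost of compound C: c₃ − yᵀa₃ = 14 − (7·2 + 2·3) = 14 − 20 = -6.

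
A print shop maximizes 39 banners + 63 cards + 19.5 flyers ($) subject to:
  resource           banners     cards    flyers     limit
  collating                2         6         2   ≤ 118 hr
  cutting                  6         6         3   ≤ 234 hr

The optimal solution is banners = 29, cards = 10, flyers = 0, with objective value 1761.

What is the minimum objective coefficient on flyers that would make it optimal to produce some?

25.5

At the optimum: collating uses 118 of 118 (binding); cutting uses 234 of 234 (binding).
Dual feasibility on the basic columns requires 2·y_collating + 6·y_cutting = 39, 6·y_collating + 6·y_cutting = 63.
Solving: y_collating = 6, y_cutting = 4.5.
flyers enters the basis when its profit ≥ yᵀa₃ = 6·2 + 4.5·3 = 25.5.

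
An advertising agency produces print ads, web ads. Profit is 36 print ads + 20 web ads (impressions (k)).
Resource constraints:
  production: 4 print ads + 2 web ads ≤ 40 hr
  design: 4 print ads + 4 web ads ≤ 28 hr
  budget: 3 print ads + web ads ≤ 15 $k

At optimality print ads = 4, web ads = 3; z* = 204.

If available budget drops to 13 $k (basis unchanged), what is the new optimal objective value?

At the optimum: production uses 22 of 40 (slack = 18); design uses 28 of 28 (binding); budget uses 15 of 15 (binding).
Slack constraints have shadow price 0 (complementary slackness).
From A_Bᵀ y = c: 4·y_design + 3·y_budget = 36; 4·y_design + 1·y_budget = 20.
→ y_design = 3 and y_budget = 8.
Δz = y_budget·Δb = 8 × (-2) = -16, so new z* = 204 − 16 = 188.

188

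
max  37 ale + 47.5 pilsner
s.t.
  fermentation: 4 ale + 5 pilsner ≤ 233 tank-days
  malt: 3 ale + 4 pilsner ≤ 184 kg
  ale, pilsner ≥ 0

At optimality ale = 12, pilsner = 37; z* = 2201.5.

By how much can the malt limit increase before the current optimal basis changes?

Binding constraints: fermentation, malt. The basis is B = [[4,5],[3,4]] with det 1.
Per unit increase in malt, x* moves by d = (-5, 4).
The basis stays optimal until ale reaches 0; allowable increase = 2.4 kg.

2.4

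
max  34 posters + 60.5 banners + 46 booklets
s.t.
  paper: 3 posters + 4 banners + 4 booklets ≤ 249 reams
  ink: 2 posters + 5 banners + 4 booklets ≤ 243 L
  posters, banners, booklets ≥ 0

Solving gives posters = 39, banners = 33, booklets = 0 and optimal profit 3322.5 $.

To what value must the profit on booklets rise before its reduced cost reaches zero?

54

Both paper and ink are binding at x*.
The binding rows give the dual system: 3·y_paper + 2·y_ink = 34 and 4·y_paper + 5·y_ink = 60.5.
This yields shadow prices y_paper = 7, y_ink = 6.5.
booklets enters the basis when its profit ≥ yᵀa₃ = 7·4 + 6.5·4 = 54.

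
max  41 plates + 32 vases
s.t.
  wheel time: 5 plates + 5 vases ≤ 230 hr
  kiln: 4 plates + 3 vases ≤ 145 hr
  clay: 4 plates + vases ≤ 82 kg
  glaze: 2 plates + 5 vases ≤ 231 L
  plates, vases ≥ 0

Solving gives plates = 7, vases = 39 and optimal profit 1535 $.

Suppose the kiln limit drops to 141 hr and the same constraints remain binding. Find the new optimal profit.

1499

Binding: wheel time and kiln. Non-binding: clay (15 unused), glaze (22 unused).
By complementary slackness, y = 0 for the non-binding constraints.
From A_Bᵀ y = c: 5·y_wheel time + 4·y_kiln = 41; 5·y_wheel time + 3·y_kiln = 32.
Solving: y_wheel time = 1, y_kiln = 9.
Δz = y_kiln·Δb = 9 × (-4) = -36, so new z* = 1535 − 36 = 1499.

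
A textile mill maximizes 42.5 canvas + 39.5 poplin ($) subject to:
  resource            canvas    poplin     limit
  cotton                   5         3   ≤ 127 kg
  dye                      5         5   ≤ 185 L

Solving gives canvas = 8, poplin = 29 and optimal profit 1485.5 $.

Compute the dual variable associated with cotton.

1.5

Both cotton and dye are binding at x*.
The binding rows give the dual system: 5·y_cotton + 5·y_dye = 42.5 and 3·y_cotton + 5·y_dye = 39.5.
This yields shadow prices y_cotton = 1.5, y_dye = 7.
Shadow price of cotton = 1.5.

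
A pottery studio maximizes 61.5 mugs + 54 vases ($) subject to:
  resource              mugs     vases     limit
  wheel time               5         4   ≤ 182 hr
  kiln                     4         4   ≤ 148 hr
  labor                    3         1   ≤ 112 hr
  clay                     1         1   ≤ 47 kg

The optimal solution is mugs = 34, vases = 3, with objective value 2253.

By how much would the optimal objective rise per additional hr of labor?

0

Check each constraint at x*: wheel time 182/182 (tight); kiln 148/148 (tight); labor 105/112 (slack 7); clay 37/47 (slack 10).
Since labor, clay are not tight, their duals are 0.
The binding rows give the dual system: 5·y_wheel time + 4·y_kiln = 61.5 and 4·y_wheel time + 4·y_kiln = 54.
This yields shadow prices y_wheel time = 7.5, y_kiln = 6.
Shadow price of labor = 0.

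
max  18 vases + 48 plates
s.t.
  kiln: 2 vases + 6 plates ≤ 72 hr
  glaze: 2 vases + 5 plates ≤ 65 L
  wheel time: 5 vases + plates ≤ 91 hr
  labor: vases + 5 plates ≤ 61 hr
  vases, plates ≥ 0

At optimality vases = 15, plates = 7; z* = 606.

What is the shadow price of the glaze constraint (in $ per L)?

Check each constraint at x*: kiln 72/72 (tight); glaze 65/65 (tight); wheel time 82/91 (slack 9); labor 50/61 (slack 11).
By complementary slackness, y = 0 for the non-binding constraints.
The binding rows give the dual system: 2·y_kiln + 2·y_glaze = 18 and 6·y_kiln + 5·y_glaze = 48.
Solving: y_kiln = 3, y_glaze = 6.
Shadow price of glaze = 6.

6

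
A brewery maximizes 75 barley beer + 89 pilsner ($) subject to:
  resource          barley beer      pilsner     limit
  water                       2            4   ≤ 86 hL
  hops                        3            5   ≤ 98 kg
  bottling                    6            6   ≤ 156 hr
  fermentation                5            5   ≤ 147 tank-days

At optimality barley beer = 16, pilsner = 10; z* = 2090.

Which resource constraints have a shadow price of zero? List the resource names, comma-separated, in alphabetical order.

fermentation, water

water: 72/86 (slack 14)
hops: 98/98 (binding)
bottling: 156/156 (binding)
fermentation: 130/147 (slack 17)
By complementary slackness, a constraint with positive slack has shadow price 0 → fermentation, water.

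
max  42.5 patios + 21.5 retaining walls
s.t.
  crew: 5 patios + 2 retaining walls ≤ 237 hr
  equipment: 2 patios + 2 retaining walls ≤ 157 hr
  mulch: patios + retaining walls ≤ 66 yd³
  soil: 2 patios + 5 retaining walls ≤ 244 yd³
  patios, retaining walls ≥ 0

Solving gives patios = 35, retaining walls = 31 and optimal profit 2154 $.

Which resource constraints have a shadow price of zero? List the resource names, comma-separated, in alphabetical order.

equipment, soil

crew: 237/237 (binding)
equipment: 132/157 (slack 25)
mulch: 66/66 (binding)
soil: 225/244 (slack 19)
By complementary slackness, a constraint with positive slack has shadow price 0 → equipment, soil.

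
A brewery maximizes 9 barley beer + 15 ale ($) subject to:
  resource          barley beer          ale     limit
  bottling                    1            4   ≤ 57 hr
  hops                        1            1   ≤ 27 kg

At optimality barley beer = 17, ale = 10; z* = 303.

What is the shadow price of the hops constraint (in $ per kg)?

7

Both bottling and hops are binding at x*.
Dual feasibility on the basic columns requires 1·y_bottling + 1·y_hops = 9, 4·y_bottling + 1·y_hops = 15.
This yields shadow prices y_bottling = 2, y_hops = 7.
Shadow price of hops = 7.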